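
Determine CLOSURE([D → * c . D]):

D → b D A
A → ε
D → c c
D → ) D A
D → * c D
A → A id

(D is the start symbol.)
To compute CLOSURE, for each item [A → α.Bβ] where B is a non-terminal, add [B → .γ] for all productions B → γ; repeat for the newly added items until nothing changes.

Start with: [D → * c . D]
  [D → * c . D] has the dot before D: add [D → . b D A], [D → . c c], [D → . ) D A], [D → . * c D]
No further items can be added.

CLOSURE = { [D → * c . D], [D → . ) D A], [D → . * c D], [D → . b D A], [D → . c c] }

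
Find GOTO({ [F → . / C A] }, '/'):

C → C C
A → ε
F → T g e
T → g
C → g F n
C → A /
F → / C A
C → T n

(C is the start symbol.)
GOTO(I, '/') = CLOSURE({ [A → αX.β] : [A → α.Xβ] ∈ I, X = '/' })

Items with dot before '/', with the dot advanced:
  [F → . / C A] → [F → / . C A]
Closure of the advanced items:
  [F → / . C A] has the dot before C: add [C → . C C], [C → . g F n], [C → . A /], [C → . T n]
  [C → . A /] has the dot before A: add [A → .]
  [C → . T n] has the dot before T: add [T → . g]

GOTO = { [A → .], [C → . A /], [C → . C C], [C → . T n], [C → . g F n], [F → / . C A], [T → . g] }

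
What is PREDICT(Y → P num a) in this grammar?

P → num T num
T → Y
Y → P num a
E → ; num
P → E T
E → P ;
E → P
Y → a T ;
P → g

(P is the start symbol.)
{ ';', 'g', 'num' }

PREDICT(Y → P num a) = (FIRST(RHS) \ {ε}) ∪ (FOLLOW(Y) if ε ∈ FIRST(RHS), i.e. RHS ⇒* ε)
FIRST(P) = { ';', 'g', 'num' }
FIRST(P num a) = { ';', 'g', 'num' }
ε ∉ FIRST(P num a), so FOLLOW(Y) is not added.
PREDICT(Y → P num a) = { ';', 'g', 'num' }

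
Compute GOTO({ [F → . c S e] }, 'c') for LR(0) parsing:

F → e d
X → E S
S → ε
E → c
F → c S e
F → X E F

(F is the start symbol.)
GOTO(I, 'c') = CLOSURE({ [A → αX.β] : [A → α.Xβ] ∈ I, X = 'c' })

Items with dot before 'c', with the dot advanced:
  [F → . c S e] → [F → c . S e]
Closure of the advanced items:
  [F → c . S e] has the dot before S: add [S → .]

GOTO = { [F → c . S e], [S → .] }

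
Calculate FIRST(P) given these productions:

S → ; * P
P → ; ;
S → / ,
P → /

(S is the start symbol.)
To compute FIRST(P), examine every production with P on the left-hand side, reading each right-hand side left to right until a non-nullable symbol is reached.

From P → ; ;:
  - ';' is a terminal: add ';' and stop
From P → /:
  - '/' is a terminal: add '/' and stop

Collecting: FIRST(P) = { '/', ';' }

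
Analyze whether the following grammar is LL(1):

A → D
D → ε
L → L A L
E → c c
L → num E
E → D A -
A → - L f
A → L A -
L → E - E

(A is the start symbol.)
Relevant sets:
  FIRST(D) = { ε }
  FIRST(L) = { '-', 'c', 'num' }
  FIRST(E) = { '-', 'c', 'num' }
  FIRST(A) = { '-', 'c', 'num', ε }
  FOLLOW(A) = { $, '-', 'c', 'num' }

For A:
  PREDICT(A → D) = { $, '-', 'c', 'num' }
  PREDICT(A → '-' L f) = { '-' }
  PREDICT(A → L A '-') = { '-', 'c', 'num' }
For L:
  PREDICT(L → L A L) = { '-', 'c', 'num' }
  PREDICT(L → num E) = { 'num' }
  PREDICT(L → E '-' E) = { '-', 'c', 'num' }
For E:
  PREDICT(E → c c) = { 'c' }
  PREDICT(E → D A '-') = { '-', 'c', 'num' }
D has a single production, so nothing to check there.

Conflict found: Predict set conflict for A: { '-' }
The grammar is NOT LL(1).

Answer: No. Predict set conflict for A: { '-' }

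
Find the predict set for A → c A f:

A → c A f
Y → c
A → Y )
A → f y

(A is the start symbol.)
PREDICT(A → c A f) = (FIRST(RHS) \ {ε}) ∪ (FOLLOW(A) if ε ∈ FIRST(RHS), i.e. RHS ⇒* ε)
FIRST(c A f) = { 'c' }
ε ∉ FIRST(c A f), so FOLLOW(A) is not added.
PREDICT(A → c A f) = { 'c' }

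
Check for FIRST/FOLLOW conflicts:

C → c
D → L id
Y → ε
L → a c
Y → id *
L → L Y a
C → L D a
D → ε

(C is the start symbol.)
Yes. D → L id with FOLLOW(D) on { 'a' }

A FIRST/FOLLOW conflict occurs when a non-terminal N has a nullable alternative N → β (β ⇒* ε) and another alternative N → α with FIRST(α) ∩ FOLLOW(N) ≠ ∅: on such a lookahead the parser cannot decide between expanding α and letting N vanish via β.

Nullable non-terminals: D, Y.
FIRST sets used below: FIRST(L) = { 'a' }

D: nullable alternative(s) D → ε; FOLLOW(D) = { 'a' }
  D → L id: FIRST \ {ε} = { 'a' } — overlaps FOLLOW(D) on { 'a' }: CONFLICT
  D → ε: FIRST \ {ε} = { } — this is the only nullable alternative, skip

Y: nullable alternative(s) Y → ε; FOLLOW(Y) = { 'a' }
  Y → ε: FIRST \ {ε} = { } — this is the only nullable alternative, skip
  Y → id *: FIRST \ {ε} = { 'id' } — disjoint from FOLLOW(Y)

C, L have no nullable alternative, so no FIRST/FOLLOW check is needed there.

So the grammar has 1 FIRST/FOLLOW conflict (marked CONFLICT above).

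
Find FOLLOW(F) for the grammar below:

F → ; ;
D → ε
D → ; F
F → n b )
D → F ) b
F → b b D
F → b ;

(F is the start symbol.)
{ $, ')' }

To compute FOLLOW(F), find every occurrence of F on a right-hand side N → α F β: add FIRST(β) \ {ε}, and if β is empty or nullable also add FOLLOW(N). Iterate to a fixed point.

F is the start symbol, so $ ∈ FOLLOW(F).
In D → ; F: F is at the end, add FOLLOW(D)
In D → F ) b: F is followed by ')' b, add FIRST(')' b) \ {ε} = { ')' }

The FOLLOW sets referred to above (computed the same way, to a fixed point):
  FOLLOW(D) = { $, ')' }

Taking the union: FOLLOW(F) = { $, ')' }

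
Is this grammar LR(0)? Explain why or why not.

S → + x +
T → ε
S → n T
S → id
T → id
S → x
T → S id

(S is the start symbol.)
No. Shift-reduce conflict between [T → .] and [S → . + x +]

Augment with S' → S and build the canonical LR(0) collection (I0 = CLOSURE({[S' → . S]}), then GOTO on every symbol after a dot until no new states appear). It has 12 states:
  I0: { [S → . + x +], [S → . id], [S → . n T], [S → . x], [S' → . S] }  — shift
  I1: { [S → + . x +] }  — shift
  I2: { [S' → S .] }  — accept
  I3: { [S → id .] }  — reduce
  I4: { [S → . + x +], [S → . id], [S → . n T], [S → . x], [S → n . T], [T → . S id], [T → . id], [T → .] }  — shift, reduce
  I5: { [S → x .] }  — reduce
  I6: { [T → S . id] }  — shift
  I7: { [S → n T .] }  — reduce
  I8: { [S → id .], [T → id .] }  — 2 reduces
  I9: { [T → S id .] }  — reduce
  I10: { [S → + x . +] }  — shift
  I11: { [S → + x + .] }  — reduce

Conflict in state I4:
  Shift-reduce conflict between [T → .] and [S → . + x +]
So the grammar is NOT LR(0).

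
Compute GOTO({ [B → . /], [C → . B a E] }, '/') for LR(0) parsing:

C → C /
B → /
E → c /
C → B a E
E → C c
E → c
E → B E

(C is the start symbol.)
{ [B → / .] }

GOTO(I, '/') = CLOSURE({ [A → αX.β] : [A → α.Xβ] ∈ I, X = '/' })

Items with dot before '/', with the dot advanced:
  [B → . /] → [B → / .]
Closure adds nothing (no advanced item has the dot before a non-terminal).

GOTO = { [B → / .] }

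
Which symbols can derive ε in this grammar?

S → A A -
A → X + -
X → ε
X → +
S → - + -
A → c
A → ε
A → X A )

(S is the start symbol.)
{ 'A', 'X' }

A non-terminal is nullable if it can derive ε (the empty string): either it has an ε-production, or it has a production whose right-hand side consists entirely of nullable non-terminals.

ε-productions: X → ε, A → ε
So X, A are immediately nullable.
No further non-terminal can be added: every production for the remaining non-terminals contains a terminal or a non-nullable non-terminal.
Nullable = { 'A', 'X' }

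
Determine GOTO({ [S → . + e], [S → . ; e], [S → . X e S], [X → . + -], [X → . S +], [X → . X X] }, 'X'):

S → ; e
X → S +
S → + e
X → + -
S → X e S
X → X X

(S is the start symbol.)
{ [S → . + e], [S → . ; e], [S → . X e S], [S → X . e S], [X → . + -], [X → . S +], [X → . X X], [X → X . X] }

GOTO(I, 'X') = CLOSURE({ [A → αX.β] : [A → α.Xβ] ∈ I, X = 'X' })

Items with dot before 'X', with the dot advanced:
  [S → . X e S] → [S → X . e S]
  [X → . X X] → [X → X . X]
Closure of the advanced items:
  [X → X . X] has the dot before X: add [X → . S +], [X → . + -], [X → . X X]
  [X → . S +] has the dot before S: add [S → . ; e], [S → . + e], [S → . X e S]

GOTO = { [S → . + e], [S → . ; e], [S → . X e S], [S → X . e S], [X → . + -], [X → . S +], [X → . X X], [X → X . X] }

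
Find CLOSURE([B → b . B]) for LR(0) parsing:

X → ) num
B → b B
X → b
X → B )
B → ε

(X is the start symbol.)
Start with: [B → b . B]
  [B → b . B] has the dot before B: add [B → . b B], [B → .]
No further items can be added.

CLOSURE = { [B → . b B], [B → .], [B → b . B] }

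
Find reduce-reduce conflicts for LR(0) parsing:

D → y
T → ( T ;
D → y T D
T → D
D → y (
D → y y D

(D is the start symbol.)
A reduce-reduce conflict occurs when an LR(0) state has two complete items [A → α .] and [B → β .] — both call for a reduction, and with no lookahead the parser cannot choose between them.

Augment with D' → D and build the canonical LR(0) collection (I0 = CLOSURE({[D' → . D]}), then GOTO on every symbol after a dot until no new states appear). It has 12 states:
  I0: { [D → . y (], [D → . y T D], [D → . y y D], [D → . y], [D' → . D] }  — shift
  I1: { [D' → D .] }  — accept
  I2: { [D → . y (], [D → . y T D], [D → . y y D], [D → . y], [D → y . (], [D → y . T D], [D → y . y D], [D → y .], [T → . ( T ;], [T → . D] }  — shift, reduce
  I3: { [D → . y (], [D → . y T D], [D → . y y D], [D → . y], [D → y ( .], [T → ( . T ;], [T → . ( T ;], [T → . D] }  — shift, reduce
  I4: { [T → D .] }  — reduce
  I5: { [D → . y (], [D → . y T D], [D → . y y D], [D → . y], [D → y T . D] }  — shift
  I6: { [D → . y (], [D → . y T D], [D → . y y D], [D → . y], [D → y . (], [D → y . T D], [D → y . y D], [D → y .], [D → y y . D], [T → . ( T ;], [T → . D] }  — shift, reduce
  I7: { [D → y y D .], [T → D .] }  — 2 reduces
  I8: { [D → y T D .] }  — reduce
  I9: { [D → . y (], [D → . y T D], [D → . y y D], [D → . y], [T → ( . T ;], [T → . ( T ;], [T → . D] }  — shift
  I10: { [T → ( T . ;] }  — shift
  I11: { [T → ( T ; .] }  — reduce

I7 contains complete items [D → y y D .], [T → D .] — reduce-reduce conflict.

Answer: Yes — I7: [D → y y D .] vs [T → D .]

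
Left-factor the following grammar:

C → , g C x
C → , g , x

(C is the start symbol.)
C → , g C'
C' → C x
C' → , x

Left-factoring transforms A → αβ₁ | αβ₂ into A → αA' and A' → β₁ | β₂
(α is the longest common prefix among the alternatives). Repeat until
no nonterminal has two alternatives with a common prefix.

Round 1: C has alternatives sharing prefix ', g'. Introduce C': C → , g C'
  Add: C' → C x
  Add: C' → , x

No remaining common prefixes — done.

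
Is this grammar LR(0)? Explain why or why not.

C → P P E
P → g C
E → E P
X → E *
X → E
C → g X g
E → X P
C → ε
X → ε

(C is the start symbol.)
Augment with C' → C and build the canonical LR(0) collection (I0 = CLOSURE({[C' → . C]}), then GOTO on every symbol after a dot until no new states appear). It has 15 states:
  I0: { [C → . P P E], [C → . g X g], [C → .], [C' → . C], [P → . g C] }  — shift, reduce
  I1: { [C' → C .] }  — accept
  I2: { [C → P . P E], [P → . g C] }  — shift
  I3: { [C → . P P E], [C → . g X g], [C → .], [C → g . X g], [E → . E P], [E → . X P], [P → . g C], [P → g . C], [X → . E *], [X → . E], [X → .] }  — shift, 2 reduces
  I4: { [P → g C .] }  — reduce
  I5: { [E → E . P], [P → . g C], [X → E . *], [X → E .] }  — shift, reduce
  I6: { [C → g X . g], [E → X . P], [P → . g C] }  — shift
  I7: { [E → X P .] }  — reduce
  I8: { [C → . P P E], [C → . g X g], [C → .], [C → g X g .], [P → . g C], [P → g . C] }  — shift, 2 reduces
  I9: { [X → E * .] }  — reduce
  I10: { [E → E P .] }  — reduce
  I11: { [C → . P P E], [C → . g X g], [C → .], [P → . g C], [P → g . C] }  — shift, reduce
  I12: { [C → P P . E], [E → . E P], [E → . X P], [X → . E *], [X → . E], [X → .] }  — reduce
  I13: { [C → P P E .], [E → E . P], [P → . g C], [X → E . *], [X → E .] }  — shift, 2 reduces
  I14: { [E → X . P], [P → . g C] }  — shift

Conflict in state I0:
  Shift-reduce conflict between [C → .] and [C → . g X g]
So the grammar is NOT LR(0).

Answer: No. Shift-reduce conflict between [C → .] and [C → . g X g]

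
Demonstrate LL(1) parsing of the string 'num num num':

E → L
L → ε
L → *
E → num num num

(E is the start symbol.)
LL(1) parsing maintains a stack (initially the start symbol over $) and the input. At each step: if the stack top is a terminal, match it against the current input token; if it is a non-terminal N, replace it with the RHS of M[N, lookahead] (the unique production whose predict set contains the lookahead).

Stack is shown with the top on the left.

Stack          Input          Action
------------------------------------
E $            num num num $  output E → num num num
num num num $  num num num $  match 'num'
num num $      num num $      match 'num'
num $          num $          match 'num'
$              $              accept

The string is accepted.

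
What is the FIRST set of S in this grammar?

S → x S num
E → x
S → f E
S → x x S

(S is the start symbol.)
From S → x S num:
  - x is a terminal: add 'x' and stop
From S → f E:
  - f is a terminal: add 'f' and stop
From S → x x S:
  - x is a terminal: add 'x' and stop

Collecting: FIRST(S) = { 'f', 'x' }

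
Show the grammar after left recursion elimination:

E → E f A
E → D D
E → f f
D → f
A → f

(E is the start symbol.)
E is directly left-recursive. The standard transformation for
  A → A α₁ | ... | A α_m | β₁ | ... | β_n
is
  A  → β₁ A' | ... | β_n A'
  A' → α₁ A' | ... | α_m A' | ε

E → D D becomes E → D D E'
E → f f becomes E → f f E'
E → E f A becomes E' → f A E'
Add E' → ε

Productions for other non-terminals are unchanged:
  D → f
  A → f

Resulting grammar:
E → D D E'
E → f f E'
E' → f A E'
E' → ε
D → f
A → f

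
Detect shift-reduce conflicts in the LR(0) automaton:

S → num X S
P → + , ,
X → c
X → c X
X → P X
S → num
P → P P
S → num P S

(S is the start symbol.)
A shift-reduce conflict occurs when an LR(0) state has both:
  - a complete (reduce) item [A → α .] (dot at the end), and
  - a shift item [B → β . c γ] (dot before a terminal).

Augment with S' → S and build the canonical LR(0) collection (I0 = CLOSURE({[S' → . S]}), then GOTO on every symbol after a dot until no new states appear). It has 15 states:
  I0: { [S → . num P S], [S → . num X S], [S → . num], [S' → . S] }  — shift
  I1: { [S' → S .] }  — accept
  I2: { [P → . + , ,], [P → . P P], [S → num . P S], [S → num . X S], [S → num .], [X → . P X], [X → . c X], [X → . c] }  — shift, reduce
  I3: { [P → + . , ,] }  — shift
  I4: { [P → . + , ,], [P → . P P], [P → P . P], [S → . num P S], [S → . num X S], [S → . num], [S → num P . S], [X → . P X], [X → . c X], [X → . c], [X → P . X] }  — shift
  I5: { [S → . num P S], [S → . num X S], [S → . num], [S → num X . S] }  — shift
  I6: { [P → . + , ,], [P → . P P], [X → . P X], [X → . c X], [X → . c], [X → c . X], [X → c .] }  — shift, reduce
  I7: { [P → . + , ,], [P → . P P], [P → P . P], [X → . P X], [X → . c X], [X → . c], [X → P . X] }  — shift
  I8: { [X → c X .] }  — reduce
  I9: { [P → . + , ,], [P → . P P], [P → P . P], [P → P P .], [X → . P X], [X → . c X], [X → . c], [X → P . X] }  — shift, reduce
  I10: { [X → P X .] }  — reduce
  I11: { [S → num X S .] }  — reduce
  I12: { [S → num P S .] }  — reduce
  I13: { [P → + , . ,] }  — shift
  I14: { [P → + , , .] }  — reduce

I2 contains reduce item [S → num .] and shift items [P → . + , ,], [X → . c], [X → . c X] — shift-reduce conflict.
I6 contains reduce item [X → c .] and shift items [P → . + , ,], [X → . c], [X → . c X] — shift-reduce conflict.
I9 contains reduce item [P → P P .] and shift items [P → . + , ,], [X → . c], [X → . c X] — shift-reduce conflict.

Answer: Yes — I2: [S → num .] vs [P → . + , ,]; I6: [X → c .] vs [P → . + , ,]; I9: [P → P P .] vs [P → . + , ,]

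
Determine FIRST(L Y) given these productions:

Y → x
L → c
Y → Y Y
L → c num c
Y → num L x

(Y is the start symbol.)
FIRST sets of the non-terminals involved (from the grammar, by fixed-point iteration):
  FIRST(L) = { 'c' }

To compute FIRST(L Y), process the symbols left to right:
Symbol L is a non-terminal. Add FIRST(L) \ {ε} = { 'c' }
L is not nullable (ε ∉ FIRST(L)), so stop here.
FIRST(L Y) = { 'c' }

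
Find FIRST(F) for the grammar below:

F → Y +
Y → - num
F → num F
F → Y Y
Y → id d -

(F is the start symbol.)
{ '-', 'id', 'num' }

FIRST sets of the other non-terminals involved (by the same procedure, iterated to a fixed point):
  FIRST(Y) = { '-', 'id' }

From F → Y +:
  - Y is a non-terminal: add FIRST(Y) \ {ε} = { '-', 'id' }
    Y is not nullable, so stop
From F → num F:
  - num is a terminal: add 'num' and stop
From F → Y Y:
  - Y is a non-terminal: add FIRST(Y) \ {ε} = { '-', 'id' }
    Y is not nullable, so stop

Collecting: FIRST(F) = { '-', 'id', 'num' }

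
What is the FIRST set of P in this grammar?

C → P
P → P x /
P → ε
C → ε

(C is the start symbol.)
{ 'x', ε }

From P → P x /:
  - P is the symbol being defined: contributes nothing new
    P is nullable, so continue to the next symbol
  - x is a terminal: add 'x' and stop
From P → ε:
  - ε-production, so ε ∈ FIRST(P)

Collecting: FIRST(P) = { 'x', ε }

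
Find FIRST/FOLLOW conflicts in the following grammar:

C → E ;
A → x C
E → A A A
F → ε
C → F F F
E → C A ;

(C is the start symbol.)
Yes. C → E ';' with FOLLOW(C) on { 'x' }

A FIRST/FOLLOW conflict occurs when a non-terminal N has a nullable alternative N → β (β ⇒* ε) and another alternative N → α with FIRST(α) ∩ FOLLOW(N) ≠ ∅: on such a lookahead the parser cannot decide between expanding α and letting N vanish via β.

Nullable non-terminals: C, F.
FIRST sets used below: FIRST(E) = { 'x' }, FIRST(F) = { ε }

C: nullable alternative(s) C → F F F; FOLLOW(C) = { $, ';', 'x' }
  C → E ;: FIRST \ {ε} = { 'x' } — overlaps FOLLOW(C) on { 'x' }: CONFLICT
  C → F F F: FIRST \ {ε} = { } — this is the only nullable alternative, skip
F has a nullable alternative but only one production, so nothing to check.

A, E have no nullable alternative, so no FIRST/FOLLOW check is needed there.

So the grammar has 1 FIRST/FOLLOW conflict (marked CONFLICT above).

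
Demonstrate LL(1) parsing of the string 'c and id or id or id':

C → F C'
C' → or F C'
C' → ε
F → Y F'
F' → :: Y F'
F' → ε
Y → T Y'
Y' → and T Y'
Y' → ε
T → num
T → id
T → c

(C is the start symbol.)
LL(1) parsing maintains a stack (initially the start symbol over $) and the input. At each step: if the stack top is a terminal, match it against the current input token; if it is a non-terminal N, replace it with the RHS of M[N, lookahead] (the unique production whose predict set contains the lookahead).

Stack is shown with the top on the left.

Stack             Input                   Action
------------------------------------------------
C $               c and id or id or id $  output C → F C'
F C' $            c and id or id or id $  output F → Y F'
Y F' C' $         c and id or id or id $  output Y → T Y'
T Y' F' C' $      c and id or id or id $  output T → c
c Y' F' C' $      c and id or id or id $  match 'c'
Y' F' C' $        and id or id or id $    output Y' → and T Y'
and T Y' F' C' $  and id or id or id $    match 'and'
T Y' F' C' $      id or id or id $        output T → id
id Y' F' C' $     id or id or id $        match 'id'
Y' F' C' $        or id or id $           output Y' → ε
F' C' $           or id or id $           output F' → ε
C' $              or id or id $           output C' → or F C'
or F C' $         or id or id $           match 'or'
F C' $            id or id $              output F → Y F'
Y F' C' $         id or id $              output Y → T Y'
T Y' F' C' $      id or id $              output T → id
id Y' F' C' $     id or id $              match 'id'
Y' F' C' $        or id $                 output Y' → ε
F' C' $           or id $                 output F' → ε
C' $              or id $                 output C' → or F C'
or F C' $         or id $                 match 'or'
F C' $            id $                    output F → Y F'
Y F' C' $         id $                    output Y → T Y'
T Y' F' C' $      id $                    output T → id
id Y' F' C' $     id $                    match 'id'
Y' F' C' $        $                       output Y' → ε
F' C' $           $                       output F' → ε
C' $              $                       output C' → ε
$                 $                       accept

The string is accepted.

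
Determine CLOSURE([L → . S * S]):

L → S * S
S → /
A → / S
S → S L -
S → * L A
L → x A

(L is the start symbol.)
Start with: [L → . S * S]
  [L → . S * S] has the dot before S: add [S → . /], [S → . S L -], [S → . * L A]
No further items can be added.

CLOSURE = { [L → . S * S], [S → . * L A], [S → . /], [S → . S L -] }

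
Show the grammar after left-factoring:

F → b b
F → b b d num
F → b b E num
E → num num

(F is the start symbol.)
F → b b F'
F' → ε
F' → d num
F' → E num
E → num num

Left-factoring transforms A → αβ₁ | αβ₂ into A → αA' and A' → β₁ | β₂
(α is the longest common prefix among the alternatives). Repeat until
no nonterminal has two alternatives with a common prefix.

Round 1: F has alternatives sharing prefix 'b b'. Introduce F': F → b b F'
  Add: F' → ε
  Add: F' → d num
  Add: F' → E num

No remaining common prefixes — done.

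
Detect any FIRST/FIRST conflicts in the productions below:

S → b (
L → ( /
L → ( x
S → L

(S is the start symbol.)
Yes. L → '(' '/' / L → '(' x on { '(' }

A FIRST/FIRST conflict occurs when two productions N → α and N → β for the same non-terminal have FIRST(α) ∩ FIRST(β) ≠ ∅ (with ε ∈ FIRST of a nullable right-hand side, so two nullable alternatives also conflict).

FIRST sets of the non-terminals at (or reachable through a nullable prefix from) the front of some alternative:
  FIRST(L) = { '(' }

Productions for S:
  S → b (: FIRST = { 'b' }
  S → L: FIRST = { '(' }
Productions for L:
  L → ( /: FIRST = { '(' }
  L → ( x: FIRST = { '(' }

Conflict for L: L → ( / and L → ( x
  Overlap: { '(' }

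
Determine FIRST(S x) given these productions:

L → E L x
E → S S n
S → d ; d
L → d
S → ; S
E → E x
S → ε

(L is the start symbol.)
FIRST sets of the non-terminals involved (from the grammar, by fixed-point iteration):
  FIRST(S) = { ';', 'd', ε }

To compute FIRST(S x), process the symbols left to right:
Symbol S is a non-terminal. Add FIRST(S) \ {ε} = { ';', 'd' }
S is nullable (ε ∈ FIRST(S)), continue to the next symbol.
Symbol x is a terminal. Add 'x' and stop.
FIRST(S x) = { ';', 'd', 'x' }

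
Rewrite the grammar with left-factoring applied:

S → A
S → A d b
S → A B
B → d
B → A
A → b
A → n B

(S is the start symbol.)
S → A S'
S' → ε
S' → d b
S' → B
B → d
B → A
A → b
A → n B

Left-factoring transforms A → αβ₁ | αβ₂ into A → αA' and A' → β₁ | β₂
(α is the longest common prefix among the alternatives). Repeat until
no nonterminal has two alternatives with a common prefix.

Round 1: S has alternatives sharing prefix 'A'. Introduce S': S → A S'
  Add: S' → ε
  Add: S' → d b
  Add: S' → B

No remaining common prefixes — done.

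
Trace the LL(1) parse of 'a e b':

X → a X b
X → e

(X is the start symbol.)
LL(1) parsing maintains a stack (initially the start symbol over $) and the input. At each step: if the stack top is a terminal, match it against the current input token; if it is a non-terminal N, replace it with the RHS of M[N, lookahead] (the unique production whose predict set contains the lookahead).

Stack is shown with the top on the left.

Stack    Input    Action
------------------------
X $      a e b $  output X → a X b
a X b $  a e b $  match 'a'
X b $    e b $    output X → e
e b $    e b $    match 'e'
b $      b $      match 'b'
$        $        accept

The string is accepted.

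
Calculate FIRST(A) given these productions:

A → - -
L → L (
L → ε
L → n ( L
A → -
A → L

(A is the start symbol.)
{ '(', '-', 'n', ε }

To compute FIRST(A), examine every production with A on the left-hand side, reading each right-hand side left to right until a non-nullable symbol is reached.

FIRST sets of the other non-terminals involved (by the same procedure, iterated to a fixed point):
  FIRST(L) = { '(', 'n', ε }

From A → - -:
  - '-' is a terminal: add '-' and stop
From A → -:
  - '-' is a terminal: add '-' and stop
From A → L:
  - L is a non-terminal: add FIRST(L) \ {ε} = { '(', 'n' }
    L is nullable and nothing follows, so the whole right-hand side can vanish: ε ∈ FIRST(A)

Collecting: FIRST(A) = { '(', '-', 'n', ε }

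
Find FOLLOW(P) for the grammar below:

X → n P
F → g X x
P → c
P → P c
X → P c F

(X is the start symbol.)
To compute FOLLOW(P), find every occurrence of P on a right-hand side N → α P β: add FIRST(β) \ {ε}, and if β is empty or nullable also add FOLLOW(N). Iterate to a fixed point.

In X → n P: P is at the end, add FOLLOW(X)
In P → P c: P is followed by c, add FIRST(c) \ {ε} = { 'c' }
In X → P c F: P is followed by c F, add FIRST(c F) \ {ε} = { 'c' }

The FOLLOW sets referred to above (computed the same way, to a fixed point):
  FOLLOW(X) = { $, 'x' }

Taking the union: FOLLOW(P) = { $, 'c', 'x' }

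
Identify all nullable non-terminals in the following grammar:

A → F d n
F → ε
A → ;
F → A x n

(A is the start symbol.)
{ 'F' }

ε-productions: F → ε
So F is immediately nullable.
No further non-terminal can be added: every production for the remaining non-terminals contains a terminal or a non-nullable non-terminal.
Nullable = { 'F' }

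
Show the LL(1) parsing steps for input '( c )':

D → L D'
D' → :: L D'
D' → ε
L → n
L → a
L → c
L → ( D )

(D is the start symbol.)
LL(1) parsing maintains a stack (initially the start symbol over $) and the input. At each step: if the stack top is a terminal, match it against the current input token; if it is a non-terminal N, replace it with the RHS of M[N, lookahead] (the unique production whose predict set contains the lookahead).

Stack is shown with the top on the left.

Stack        Input    Action
----------------------------
D $          ( c ) $  output D → L D'
L D' $       ( c ) $  output L → ( D )
( D ) D' $   ( c ) $  match '('
D ) D' $     c ) $    output D → L D'
L D' ) D' $  c ) $    output L → c
c D' ) D' $  c ) $    match 'c'
D' ) D' $    ) $      output D' → ε
) D' $       ) $      match ')'
D' $         $        output D' → ε
$            $        accept

The string is accepted.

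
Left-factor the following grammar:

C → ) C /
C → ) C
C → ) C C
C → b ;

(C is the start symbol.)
C → ) C C'
C' → /
C' → ε
C' → C
C → b ;

Left-factoring transforms A → αβ₁ | αβ₂ into A → αA' and A' → β₁ | β₂
(α is the longest common prefix among the alternatives). Repeat until
no nonterminal has two alternatives with a common prefix.

Round 1: C has alternatives sharing prefix ') C'. Introduce C': C → ) C C'
  Add: C' → /
  Add: C' → ε
  Add: C' → C

No remaining common prefixes — done.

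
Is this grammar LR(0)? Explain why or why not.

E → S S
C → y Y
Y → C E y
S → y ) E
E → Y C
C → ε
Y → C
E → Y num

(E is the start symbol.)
No. Shift-reduce conflict between [C → .] and [C → . y Y]

A grammar is LR(0) if no state in the canonical LR(0) collection has:
  - both a shift item (dot before a terminal) and a complete item (shift-reduce conflict), or
  - two or more complete items (reduce-reduce conflict; the accept item [E' → E .] counts as a complete item here).

Augment with E' → E and build the canonical LR(0) collection (I0 = CLOSURE({[E' → . E]}), then GOTO on every symbol after a dot until no new states appear). It has 16 states:
  I0: { [C → . y Y], [C → .], [E → . S S], [E → . Y C], [E → . Y num], [E' → . E], [S → . y ) E], [Y → . C E y], [Y → . C] }  — shift, reduce
  I1: { [C → . y Y], [C → .], [E → . S S], [E → . Y C], [E → . Y num], [S → . y ) E], [Y → . C E y], [Y → . C], [Y → C . E y], [Y → C .] }  — shift, 2 reduces
  I2: { [E' → E .] }  — accept
  I3: { [E → S . S], [S → . y ) E] }  — shift
  I4: { [C → . y Y], [C → .], [E → Y . C], [E → Y . num] }  — shift, reduce
  I5: { [C → . y Y], [C → .], [C → y . Y], [S → y . ) E], [Y → . C E y], [Y → . C] }  — shift, reduce
  I6: { [C → . y Y], [C → .], [E → . S S], [E → . Y C], [E → . Y num], [S → . y ) E], [S → y ) . E], [Y → . C E y], [Y → . C] }  — shift, reduce
  I7: { [C → y Y .] }  — reduce
  I8: { [C → . y Y], [C → .], [C → y . Y], [Y → . C E y], [Y → . C] }  — shift, reduce
  I9: { [S → y ) E .] }  — reduce
  I10: { [E → Y C .] }  — reduce
  I11: { [E → Y num .] }  — reduce
  I12: { [E → S S .] }  — reduce
  I13: { [S → y . ) E] }  — shift
  I14: { [Y → C E . y] }  — shift
  I15: { [Y → C E y .] }  — reduce

Conflict in state I0:
  Shift-reduce conflict between [C → .] and [C → . y Y]
So the grammar is NOT LR(0).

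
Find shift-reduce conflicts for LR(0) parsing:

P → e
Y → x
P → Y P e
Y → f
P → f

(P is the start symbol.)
No shift-reduce conflicts

Augment with P' → P and build the canonical LR(0) collection (I0 = CLOSURE({[P' → . P]}), then GOTO on every symbol after a dot until no new states appear). It has 8 states:
  I0: { [P → . Y P e], [P → . e], [P → . f], [P' → . P], [Y → . f], [Y → . x] }  — shift
  I1: { [P' → P .] }  — accept
  I2: { [P → . Y P e], [P → . e], [P → . f], [P → Y . P e], [Y → . f], [Y → . x] }  — shift
  I3: { [P → e .] }  — reduce
  I4: { [P → f .], [Y → f .] }  — 2 reduces
  I5: { [Y → x .] }  — reduce
  I6: { [P → Y P . e] }  — shift
  I7: { [P → Y P e .] }  — reduce

No state contains both a complete item and a shift item.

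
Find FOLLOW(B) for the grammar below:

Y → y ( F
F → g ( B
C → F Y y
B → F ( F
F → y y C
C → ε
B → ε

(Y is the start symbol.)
In F → g ( B: B is at the end, add FOLLOW(F)

The FOLLOW sets referred to above (computed the same way, to a fixed point):
  FOLLOW(F) = { $, '(', 'y' }

Taking the union: FOLLOW(B) = { $, '(', 'y' }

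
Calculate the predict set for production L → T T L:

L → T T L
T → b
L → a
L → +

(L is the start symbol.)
{ 'b' }

PREDICT(L → T T L) = (FIRST(RHS) \ {ε}) ∪ (FOLLOW(L) if ε ∈ FIRST(RHS), i.e. RHS ⇒* ε)
FIRST(T) = { 'b' }
FIRST(T T L) = { 'b' }
ε ∉ FIRST(T T L), so FOLLOW(L) is not added.
PREDICT(L → T T L) = { 'b' }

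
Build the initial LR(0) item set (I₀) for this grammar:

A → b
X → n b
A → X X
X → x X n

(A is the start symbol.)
{ [A → . X X], [A → . b], [A' → . A], [X → . n b], [X → . x X n] }

First, augment the grammar with A' → A
I₀ = CLOSURE({ [A' → . A] }):
  [A' → . A] has the dot before A: add [A → . b], [A → . X X]
  [A → . X X] has the dot before X: add [X → . n b], [X → . x X n]
No further items can be added.

I₀ = { [A → . X X], [A → . b], [A' → . A], [X → . n b], [X → . x X n] }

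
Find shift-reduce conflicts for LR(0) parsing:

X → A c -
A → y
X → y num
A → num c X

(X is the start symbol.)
Augment with X' → X and build the canonical LR(0) collection (I0 = CLOSURE({[X' → . X]}), then GOTO on every symbol after a dot until no new states appear). It has 10 states:
  I0: { [A → . num c X], [A → . y], [X → . A c -], [X → . y num], [X' → . X] }  — shift
  I1: { [X → A . c -] }  — shift
  I2: { [X' → X .] }  — accept
  I3: { [A → num . c X] }  — shift
  I4: { [A → y .], [X → y . num] }  — shift, reduce
  I5: { [X → y num .] }  — reduce
  I6: { [A → . num c X], [A → . y], [A → num c . X], [X → . A c -], [X → . y num] }  — shift
  I7: { [A → num c X .] }  — reduce
  I8: { [X → A c . -] }  — shift
  I9: { [X → A c - .] }  — reduce

I4 contains reduce item [A → y .] and shift item [X → y . num] — shift-reduce conflict.

Answer: Yes — I4: [A → y .] vs [X → y . num]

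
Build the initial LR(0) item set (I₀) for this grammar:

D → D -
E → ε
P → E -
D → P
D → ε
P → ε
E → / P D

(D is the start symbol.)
{ [D → . D -], [D → . P], [D → .], [D' → . D], [E → . / P D], [E → .], [P → . E -], [P → .] }

First, augment the grammar with D' → D
I₀ = CLOSURE({ [D' → . D] }):
  [D' → . D] has the dot before D: add [D → . D -], [D → . P], [D → .]
  [D → . P] has the dot before P: add [P → . E -], [P → .]
  [P → . E -] has the dot before E: add [E → .], [E → . / P D]
No further items can be added.

I₀ = { [D → . D -], [D → . P], [D → .], [D' → . D], [E → . / P D], [E → .], [P → . E -], [P → .] }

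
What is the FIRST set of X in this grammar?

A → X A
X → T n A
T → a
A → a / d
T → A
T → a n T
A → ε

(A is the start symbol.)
FIRST sets of the other non-terminals involved (by the same procedure, iterated to a fixed point):
  FIRST(T) = { 'a', 'n', ε }

From X → T n A:
  - T is a non-terminal: add FIRST(T) \ {ε} = { 'a', 'n' }
    T is nullable, so continue to the next symbol
  - n is a terminal: add 'n' and stop

Collecting: FIRST(X) = { 'a', 'n' }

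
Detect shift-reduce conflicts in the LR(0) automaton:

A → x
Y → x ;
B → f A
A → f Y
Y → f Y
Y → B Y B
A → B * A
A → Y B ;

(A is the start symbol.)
Yes — I5: [A → x .] vs [Y → x . ;]; I8: [A → f Y .] vs [B → . f A]; I17: [Y → f Y .] vs [B → . f A]

Augment with A' → A and build the canonical LR(0) collection (I0 = CLOSURE({[A' → . A]}), then GOTO on every symbol after a dot until no new states appear). It has 20 states:
  I0: { [A → . B * A], [A → . Y B ;], [A → . f Y], [A → . x], [A' → . A], [B → . f A], [Y → . B Y B], [Y → . f Y], [Y → . x ;] }  — shift
  I1: { [A' → A .] }  — accept
  I2: { [A → B . * A], [B → . f A], [Y → . B Y B], [Y → . f Y], [Y → . x ;], [Y → B . Y B] }  — shift
  I3: { [A → Y . B ;], [B → . f A] }  — shift
  I4: { [A → . B * A], [A → . Y B ;], [A → . f Y], [A → . x], [A → f . Y], [B → . f A], [B → f . A], [Y → . B Y B], [Y → . f Y], [Y → . x ;], [Y → f . Y] }  — shift
  I5: { [A → x .], [Y → x . ;] }  — shift, reduce
  I6: { [Y → x ; .] }  — reduce
  I7: { [B → f A .] }  — reduce
  I8: { [A → Y . B ;], [A → f Y .], [B → . f A], [Y → f Y .] }  — shift, 2 reduces
  I9: { [A → Y B . ;] }  — shift
  I10: { [A → . B * A], [A → . Y B ;], [A → . f Y], [A → . x], [B → . f A], [B → f . A], [Y → . B Y B], [Y → . f Y], [Y → . x ;] }  — shift
  I11: { [A → Y B ; .] }  — reduce
  I12: { [A → . B * A], [A → . Y B ;], [A → . f Y], [A → . x], [A → B * . A], [B → . f A], [Y → . B Y B], [Y → . f Y], [Y → . x ;] }  — shift
  I13: { [B → . f A], [Y → . B Y B], [Y → . f Y], [Y → . x ;], [Y → B . Y B] }  — shift
  I14: { [B → . f A], [Y → B Y . B] }  — shift
  I15: { [A → . B * A], [A → . Y B ;], [A → . f Y], [A → . x], [B → . f A], [B → f . A], [Y → . B Y B], [Y → . f Y], [Y → . x ;], [Y → f . Y] }  — shift
  I16: { [Y → x . ;] }  — shift
  I17: { [A → Y . B ;], [B → . f A], [Y → f Y .] }  — shift, reduce
  I18: { [Y → B Y B .] }  — reduce
  I19: { [A → B * A .] }  — reduce

I5 contains reduce item [A → x .] and shift item [Y → x . ;] — shift-reduce conflict.
I8 contains reduce items [A → f Y .], [Y → f Y .] and shift item [B → . f A] — shift-reduce conflict.
I17 contains reduce item [Y → f Y .] and shift item [B → . f A] — shift-reduce conflict.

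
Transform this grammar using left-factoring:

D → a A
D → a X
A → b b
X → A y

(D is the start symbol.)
D → a D'
D' → A
D' → X
A → b b
X → A y

Left-factoring transforms A → αβ₁ | αβ₂ into A → αA' and A' → β₁ | β₂
(α is the longest common prefix among the alternatives). Repeat until
no nonterminal has two alternatives with a common prefix.

Round 1: D has alternatives sharing prefix 'a'. Introduce D': D → a D'
  Add: D' → A
  Add: D' → X

No remaining common prefixes — done.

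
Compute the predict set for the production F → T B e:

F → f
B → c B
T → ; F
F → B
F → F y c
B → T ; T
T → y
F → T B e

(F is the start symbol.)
PREDICT(F → T B e) = (FIRST(RHS) \ {ε}) ∪ (FOLLOW(F) if ε ∈ FIRST(RHS), i.e. RHS ⇒* ε)
FIRST(T) = { ';', 'y' }
FIRST(T B e) = { ';', 'y' }
ε ∉ FIRST(T B e), so FOLLOW(F) is not added.
PREDICT(F → T B e) = { ';', 'y' }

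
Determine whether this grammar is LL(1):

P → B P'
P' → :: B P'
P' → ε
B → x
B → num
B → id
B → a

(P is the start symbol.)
A grammar is LL(1) if for each non-terminal N with multiple productions, the predict sets of those productions are pairwise disjoint, where PREDICT(N → α) = (FIRST(α) \ {ε}) ∪ (FOLLOW(N) if α ⇒* ε).

Relevant sets:
  FOLLOW(P') = { $ }

For P':
  PREDICT(P' → :: B P') = { '::' }
  PREDICT(P' → ε) = { $ }
For B:
  PREDICT(B → x) = { 'x' }
  PREDICT(B → num) = { 'num' }
  PREDICT(B → id) = { 'id' }
  PREDICT(B → a) = { 'a' }
P has a single production, so nothing to check there.

All predict sets are disjoint. The grammar IS LL(1).

Answer: Yes, the grammar is LL(1).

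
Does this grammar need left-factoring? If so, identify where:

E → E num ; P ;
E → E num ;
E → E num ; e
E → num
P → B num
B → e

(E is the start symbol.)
Yes, E has productions with common prefix 'E num ;'

Left-factoring is needed when two productions for the same non-terminal
share a common prefix on the right-hand side.

Productions for E:
  E → E num ; P ;
  E → E num ;
  E → E num ; e
  E → num

Found common prefix 'E num ;' in productions for E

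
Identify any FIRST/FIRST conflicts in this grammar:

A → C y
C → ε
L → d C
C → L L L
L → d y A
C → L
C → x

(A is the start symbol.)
A FIRST/FIRST conflict occurs when two productions N → α and N → β for the same non-terminal have FIRST(α) ∩ FIRST(β) ≠ ∅ (with ε ∈ FIRST of a nullable right-hand side, so two nullable alternatives also conflict).

FIRST sets of the non-terminals at (or reachable through a nullable prefix from) the front of some alternative:
  FIRST(L) = { 'd' }

Productions for C:
  C → ε: FIRST = { ε }
  C → L L L: FIRST = { 'd' }
  C → L: FIRST = { 'd' }
  C → x: FIRST = { 'x' }
Productions for L:
  L → d C: FIRST = { 'd' }
  L → d y A: FIRST = { 'd' }
A has only one production, so no FIRST/FIRST conflict is possible there.

Conflict for C: C → L L L and C → L
  Overlap: { 'd' }
Conflict for L: L → d C and L → d y A
  Overlap: { 'd' }

Answer: Yes. C → L L L / C → L on { 'd' }; L → d C / L → d y A on { 'd' }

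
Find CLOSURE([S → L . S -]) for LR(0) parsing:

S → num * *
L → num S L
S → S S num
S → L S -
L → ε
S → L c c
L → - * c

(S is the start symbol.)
Start with: [S → L . S -]
  [S → L . S -] has the dot before S: add [S → . num * *], [S → . S S num], [S → . L S -], [S → . L c c]
  [S → . L S -] has the dot before L: add [L → . num S L], [L → .], [L → . - * c]
No further items can be added.

CLOSURE = { [L → . - * c], [L → . num S L], [L → .], [S → . L S -], [S → . L c c], [S → . S S num], [S → . num * *], [S → L . S -] }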